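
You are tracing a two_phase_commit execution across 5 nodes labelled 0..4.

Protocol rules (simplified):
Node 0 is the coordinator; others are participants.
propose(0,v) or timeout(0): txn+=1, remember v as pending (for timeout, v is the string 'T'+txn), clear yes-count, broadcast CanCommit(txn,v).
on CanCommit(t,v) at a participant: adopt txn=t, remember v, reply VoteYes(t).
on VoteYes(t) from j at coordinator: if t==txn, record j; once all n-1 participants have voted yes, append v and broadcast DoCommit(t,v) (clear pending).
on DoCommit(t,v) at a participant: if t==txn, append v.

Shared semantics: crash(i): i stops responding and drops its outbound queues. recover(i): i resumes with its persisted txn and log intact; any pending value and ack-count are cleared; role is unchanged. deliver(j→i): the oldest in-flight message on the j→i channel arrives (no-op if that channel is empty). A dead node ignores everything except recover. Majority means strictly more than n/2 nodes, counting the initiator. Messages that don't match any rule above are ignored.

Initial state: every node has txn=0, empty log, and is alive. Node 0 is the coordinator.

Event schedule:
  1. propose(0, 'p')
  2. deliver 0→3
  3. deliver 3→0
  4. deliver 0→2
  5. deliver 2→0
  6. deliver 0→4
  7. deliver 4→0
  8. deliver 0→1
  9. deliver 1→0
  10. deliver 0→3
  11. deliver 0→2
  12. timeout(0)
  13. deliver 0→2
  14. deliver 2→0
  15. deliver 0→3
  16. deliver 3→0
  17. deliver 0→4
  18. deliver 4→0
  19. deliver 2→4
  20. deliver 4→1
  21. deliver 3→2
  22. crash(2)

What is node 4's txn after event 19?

step 1 propose(0,'p'): 0={coor,t=1,log=-}
step 2 deliver 0→3: 3={part,t=1,log=-}
step 3 deliver 3→0: —
step 4 deliver 0→2: 2={part,t=1,log=-}
step 5 deliver 2→0: —
step 6 deliver 0→4: 4={part,t=1,log=-}
step 7 deliver 4→0: —
step 8 deliver 0→1: 1={part,t=1,log=-}
step 9 deliver 1→0: 0={coor,t=1,log=p}
step 10 deliver 0→3: 3={part,t=1,log=p}
step 11 deliver 0→2: 2={part,t=1,log=p}
step 12 timeout(0): 0={coor,t=2,log=p}
step 13 deliver 0→2: 2={part,t=2,log=p}
step 14 deliver 2→0: —
step 15 deliver 0→3: 3={part,t=2,log=p}
step 16 deliver 3→0: —
step 17 deliver 0→4: 4={part,t=1,log=p}
step 18 deliver 4→0: —
step 19 deliver 2→4: —

1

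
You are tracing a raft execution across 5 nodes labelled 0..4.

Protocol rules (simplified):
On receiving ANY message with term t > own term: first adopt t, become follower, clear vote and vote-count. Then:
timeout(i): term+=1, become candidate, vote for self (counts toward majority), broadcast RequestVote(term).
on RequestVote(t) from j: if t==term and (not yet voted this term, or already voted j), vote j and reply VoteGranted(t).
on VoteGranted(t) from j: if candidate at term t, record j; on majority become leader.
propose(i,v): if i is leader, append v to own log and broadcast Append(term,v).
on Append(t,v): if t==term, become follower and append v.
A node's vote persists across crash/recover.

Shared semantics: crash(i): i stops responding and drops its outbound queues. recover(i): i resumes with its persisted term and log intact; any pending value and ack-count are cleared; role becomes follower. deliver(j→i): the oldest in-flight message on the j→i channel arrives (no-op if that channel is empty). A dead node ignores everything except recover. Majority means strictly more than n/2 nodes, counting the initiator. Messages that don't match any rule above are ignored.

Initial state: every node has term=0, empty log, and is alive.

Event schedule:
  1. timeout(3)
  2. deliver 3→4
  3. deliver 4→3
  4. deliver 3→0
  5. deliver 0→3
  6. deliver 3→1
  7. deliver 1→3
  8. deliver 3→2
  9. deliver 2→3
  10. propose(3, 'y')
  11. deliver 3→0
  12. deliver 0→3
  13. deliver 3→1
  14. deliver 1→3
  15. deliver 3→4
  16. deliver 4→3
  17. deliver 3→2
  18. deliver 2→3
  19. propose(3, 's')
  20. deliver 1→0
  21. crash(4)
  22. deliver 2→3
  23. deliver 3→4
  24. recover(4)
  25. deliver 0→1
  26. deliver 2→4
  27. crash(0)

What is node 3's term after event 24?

1

step 1 timeout(3): 3={cand,t=1,log=-}
step 2 deliver 3→4: 4={foll,t=1,log=-}
step 3 deliver 4→3: —
step 4 deliver 3→0: 0={foll,t=1,log=-}
step 5 deliver 0→3: 3={lead,t=1,log=-}
step 6 deliver 3→1: 1={foll,t=1,log=-}
step 7 deliver 1→3: —
step 8 deliver 3→2: 2={foll,t=1,log=-}
step 9 deliver 2→3: —
step 10 propose(3,'y'): 3={lead,t=1,log=y}
step 11 deliver 3→0: 0={foll,t=1,log=y}
step 12 deliver 0→3: —
step 13 deliver 3→1: 1={foll,t=1,log=y}
step 14 deliver 1→3: —
step 15 deliver 3→4: 4={foll,t=1,log=y}
step 16 deliver 4→3: —
step 17 deliver 3→2: 2={foll,t=1,log=y}
step 18 deliver 2→3: —
step 19 propose(3,'s'): 3={lead,t=1,log=y,s}
step 20 deliver 1→0: —
step 21 crash(4): 4={✗foll,t=1,log=y}
step 22 deliver 2→3: —
step 23 deliver 3→4: —
step 24 recover(4): 4={foll,t=1,log=y}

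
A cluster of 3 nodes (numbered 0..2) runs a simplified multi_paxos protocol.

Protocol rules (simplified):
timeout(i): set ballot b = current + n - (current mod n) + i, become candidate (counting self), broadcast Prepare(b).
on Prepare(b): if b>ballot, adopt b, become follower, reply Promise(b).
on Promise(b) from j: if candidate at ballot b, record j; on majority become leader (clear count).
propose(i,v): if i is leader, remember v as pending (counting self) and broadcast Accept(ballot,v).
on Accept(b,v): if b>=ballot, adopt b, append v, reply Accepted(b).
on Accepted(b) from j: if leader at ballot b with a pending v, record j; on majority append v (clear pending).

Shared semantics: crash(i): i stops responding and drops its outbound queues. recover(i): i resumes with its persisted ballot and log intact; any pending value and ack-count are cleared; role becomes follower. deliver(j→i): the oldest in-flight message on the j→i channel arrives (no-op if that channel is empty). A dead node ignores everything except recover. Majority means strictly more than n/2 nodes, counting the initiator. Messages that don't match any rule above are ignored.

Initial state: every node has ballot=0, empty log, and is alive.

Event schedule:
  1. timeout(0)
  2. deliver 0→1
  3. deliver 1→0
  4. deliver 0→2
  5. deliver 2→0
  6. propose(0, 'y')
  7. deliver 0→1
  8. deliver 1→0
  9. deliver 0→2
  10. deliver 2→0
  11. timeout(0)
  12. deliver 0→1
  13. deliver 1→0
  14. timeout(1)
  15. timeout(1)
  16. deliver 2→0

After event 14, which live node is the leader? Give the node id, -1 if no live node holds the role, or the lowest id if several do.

e1 timeout(0): 0[cand,b=3,-]
e2 deliver 0→1: 1[foll,b=3,-]
e3 deliver 1→0: 0[lead,b=3,-]
e4 deliver 0→2: 2[foll,b=3,-]
e5 deliver 2→0: ·
e6 propose(0,'y'): ·
e7 deliver 0→1: 1[foll,b=3,y]
e8 deliver 1→0: 0[lead,b=3,y]
e9 deliver 0→2: 2[foll,b=3,y]
e10 deliver 2→0: ·
e11 timeout(0): 0[cand,b=6,y]
e12 deliver 0→1: 1[foll,b=6,y]
e13 deliver 1→0: 0[lead,b=6,y]
e14 timeout(1): 1[cand,b=10,y]

0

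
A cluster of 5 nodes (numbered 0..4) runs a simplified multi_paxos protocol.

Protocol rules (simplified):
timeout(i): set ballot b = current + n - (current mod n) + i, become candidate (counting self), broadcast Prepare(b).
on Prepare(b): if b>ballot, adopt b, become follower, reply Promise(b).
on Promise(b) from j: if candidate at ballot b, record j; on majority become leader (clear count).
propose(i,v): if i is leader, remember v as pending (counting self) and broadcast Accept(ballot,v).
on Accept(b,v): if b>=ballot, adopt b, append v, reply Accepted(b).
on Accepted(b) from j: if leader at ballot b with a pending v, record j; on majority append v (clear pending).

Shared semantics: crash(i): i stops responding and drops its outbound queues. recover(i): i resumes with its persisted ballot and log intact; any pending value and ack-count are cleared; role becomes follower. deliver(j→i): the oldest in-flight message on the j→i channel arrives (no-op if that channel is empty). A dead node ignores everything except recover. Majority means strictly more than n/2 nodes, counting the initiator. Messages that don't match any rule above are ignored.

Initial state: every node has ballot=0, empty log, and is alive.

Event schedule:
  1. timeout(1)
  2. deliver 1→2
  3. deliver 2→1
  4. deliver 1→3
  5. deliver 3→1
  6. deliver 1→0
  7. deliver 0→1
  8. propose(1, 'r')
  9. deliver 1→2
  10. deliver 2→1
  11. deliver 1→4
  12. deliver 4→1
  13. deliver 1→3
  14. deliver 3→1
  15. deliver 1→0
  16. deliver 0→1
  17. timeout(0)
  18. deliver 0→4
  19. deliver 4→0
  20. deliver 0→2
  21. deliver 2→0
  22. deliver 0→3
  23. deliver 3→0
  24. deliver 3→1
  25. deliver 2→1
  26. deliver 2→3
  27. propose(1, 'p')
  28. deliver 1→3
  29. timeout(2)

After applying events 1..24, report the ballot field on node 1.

after 1 — timeout(1): n1:cand/b6/[-]
after 2 — deliver 1→2: n2:foll/b6/[-]
after 3 — deliver 2→1: ·
after 4 — deliver 1→3: n3:foll/b6/[-]
after 5 — deliver 3→1: n1:lead/b6/[-]
after 6 — deliver 1→0: n0:foll/b6/[-]
after 7 — deliver 0→1: ·
after 8 — propose(1,'r'): ·
after 9 — deliver 1→2: n2:foll/b6/[r]
after 10 — deliver 2→1: ·
after 11 — deliver 1→4: n4:foll/b6/[-]
after 12 — deliver 4→1: ·
after 13 — deliver 1→3: n3:foll/b6/[r]
after 14 — deliver 3→1: n1:lead/b6/[r]
after 15 — deliver 1→0: n0:foll/b6/[r]
after 16 — deliver 0→1: ·
after 17 — timeout(0): n0:cand/b10/[r]
after 18 — deliver 0→4: n4:foll/b10/[-]
after 19 — deliver 4→0: ·
after 20 — deliver 0→2: n2:foll/b10/[r]
after 21 — deliver 2→0: n0:lead/b10/[r]
after 22 — deliver 0→3: n3:foll/b10/[r]
after 23 — deliver 3→0: ·
after 24 — deliver 3→1: ·

6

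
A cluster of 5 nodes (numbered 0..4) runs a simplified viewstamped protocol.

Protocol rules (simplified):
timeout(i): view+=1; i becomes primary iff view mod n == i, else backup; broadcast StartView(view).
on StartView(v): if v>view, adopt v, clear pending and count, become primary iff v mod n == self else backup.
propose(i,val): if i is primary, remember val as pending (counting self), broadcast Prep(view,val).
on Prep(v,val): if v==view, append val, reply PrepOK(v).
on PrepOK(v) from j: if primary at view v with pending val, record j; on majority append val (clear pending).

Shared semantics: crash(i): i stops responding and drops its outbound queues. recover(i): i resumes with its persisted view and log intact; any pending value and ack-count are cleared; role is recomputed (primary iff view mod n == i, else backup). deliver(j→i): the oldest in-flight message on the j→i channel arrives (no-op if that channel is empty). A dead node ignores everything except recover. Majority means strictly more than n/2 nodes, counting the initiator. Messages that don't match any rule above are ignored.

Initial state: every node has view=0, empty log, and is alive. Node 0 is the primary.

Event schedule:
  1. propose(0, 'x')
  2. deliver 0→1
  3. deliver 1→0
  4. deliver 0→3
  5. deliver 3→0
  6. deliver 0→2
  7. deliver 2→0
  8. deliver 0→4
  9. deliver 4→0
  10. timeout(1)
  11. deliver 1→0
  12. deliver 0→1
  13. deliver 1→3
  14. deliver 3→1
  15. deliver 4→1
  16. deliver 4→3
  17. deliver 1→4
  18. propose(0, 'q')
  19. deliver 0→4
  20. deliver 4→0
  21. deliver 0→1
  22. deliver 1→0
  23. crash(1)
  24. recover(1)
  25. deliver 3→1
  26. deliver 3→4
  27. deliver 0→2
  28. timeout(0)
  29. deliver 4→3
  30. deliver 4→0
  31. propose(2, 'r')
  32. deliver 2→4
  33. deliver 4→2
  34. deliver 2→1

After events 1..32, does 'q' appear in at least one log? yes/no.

no

[1] propose(0,'x') → ∅
[2] deliver 0→1 → N1(back v0 [x])
[3] deliver 1→0 → ∅
[4] deliver 0→3 → N3(back v0 [x])
[5] deliver 3→0 → N0(prim v0 [x])
[6] deliver 0→2 → N2(back v0 [x])
[7] deliver 2→0 → ∅
[8] deliver 0→4 → N4(back v0 [x])
[9] deliver 4→0 → ∅
[10] timeout(1) → N1(prim v1 [x])
[11] deliver 1→0 → N0(back v1 [x])
[12] deliver 0→1 → ∅
[13] deliver 1→3 → N3(back v1 [x])
[14] deliver 3→1 → ∅
[15] deliver 4→1 → ∅
[16] deliver 4→3 → ∅
[17] deliver 1→4 → N4(back v1 [x])
[18] propose(0,'q') → ∅
[19] deliver 0→4 → ∅
[20] deliver 4→0 → ∅
[21] deliver 0→1 → ∅
[22] deliver 1→0 → ∅
[23] crash(1) → N1(✗prim v1 [x])
[24] recover(1) → N1(prim v1 [x])
[25] deliver 3→1 → ∅
[26] deliver 3→4 → ∅
[27] deliver 0→2 → ∅
[28] timeout(0) → N0(back v2 [x])
[29] deliver 4→3 → ∅
[30] deliver 4→0 → ∅
[31] propose(2,'r') → ∅
[32] deliver 2→4 → ∅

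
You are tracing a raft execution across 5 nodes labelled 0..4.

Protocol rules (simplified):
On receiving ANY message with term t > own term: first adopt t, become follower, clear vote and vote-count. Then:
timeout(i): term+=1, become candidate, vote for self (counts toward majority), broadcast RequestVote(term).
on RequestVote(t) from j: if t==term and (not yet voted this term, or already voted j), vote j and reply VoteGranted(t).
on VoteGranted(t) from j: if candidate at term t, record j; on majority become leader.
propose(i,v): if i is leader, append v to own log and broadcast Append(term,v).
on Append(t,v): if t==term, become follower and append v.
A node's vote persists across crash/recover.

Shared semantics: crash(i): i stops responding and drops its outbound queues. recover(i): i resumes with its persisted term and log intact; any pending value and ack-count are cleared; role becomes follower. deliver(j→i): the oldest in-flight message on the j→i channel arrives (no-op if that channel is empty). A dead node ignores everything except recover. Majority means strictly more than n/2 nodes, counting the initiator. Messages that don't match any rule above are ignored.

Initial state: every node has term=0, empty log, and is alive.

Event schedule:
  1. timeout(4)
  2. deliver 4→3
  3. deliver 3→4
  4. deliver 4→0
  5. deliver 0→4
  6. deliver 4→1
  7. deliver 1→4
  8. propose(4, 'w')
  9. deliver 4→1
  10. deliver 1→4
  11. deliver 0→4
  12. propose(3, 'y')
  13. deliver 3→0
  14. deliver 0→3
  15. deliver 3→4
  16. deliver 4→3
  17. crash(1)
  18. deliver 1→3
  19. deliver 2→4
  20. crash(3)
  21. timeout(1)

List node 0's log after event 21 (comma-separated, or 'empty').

empty

step 1 timeout(4): 4={cand,t=1,log=-}
step 2 deliver 4→3: 3={foll,t=1,log=-}
step 3 deliver 3→4: —
step 4 deliver 4→0: 0={foll,t=1,log=-}
step 5 deliver 0→4: 4={lead,t=1,log=-}
step 6 deliver 4→1: 1={foll,t=1,log=-}
step 7 deliver 1→4: —
step 8 propose(4,'w'): 4={lead,t=1,log=w}
step 9 deliver 4→1: 1={foll,t=1,log=w}
step 10 deliver 1→4: —
step 11 deliver 0→4: —
step 12 propose(3,'y'): —
step 13 deliver 3→0: —
step 14 deliver 0→3: —
step 15 deliver 3→4: —
step 16 deliver 4→3: 3={foll,t=1,log=w}
step 17 crash(1): 1={✗foll,t=1,log=w}
step 18 deliver 1→3: —
step 19 deliver 2→4: —
step 20 crash(3): 3={✗foll,t=1,log=w}
step 21 timeout(1): —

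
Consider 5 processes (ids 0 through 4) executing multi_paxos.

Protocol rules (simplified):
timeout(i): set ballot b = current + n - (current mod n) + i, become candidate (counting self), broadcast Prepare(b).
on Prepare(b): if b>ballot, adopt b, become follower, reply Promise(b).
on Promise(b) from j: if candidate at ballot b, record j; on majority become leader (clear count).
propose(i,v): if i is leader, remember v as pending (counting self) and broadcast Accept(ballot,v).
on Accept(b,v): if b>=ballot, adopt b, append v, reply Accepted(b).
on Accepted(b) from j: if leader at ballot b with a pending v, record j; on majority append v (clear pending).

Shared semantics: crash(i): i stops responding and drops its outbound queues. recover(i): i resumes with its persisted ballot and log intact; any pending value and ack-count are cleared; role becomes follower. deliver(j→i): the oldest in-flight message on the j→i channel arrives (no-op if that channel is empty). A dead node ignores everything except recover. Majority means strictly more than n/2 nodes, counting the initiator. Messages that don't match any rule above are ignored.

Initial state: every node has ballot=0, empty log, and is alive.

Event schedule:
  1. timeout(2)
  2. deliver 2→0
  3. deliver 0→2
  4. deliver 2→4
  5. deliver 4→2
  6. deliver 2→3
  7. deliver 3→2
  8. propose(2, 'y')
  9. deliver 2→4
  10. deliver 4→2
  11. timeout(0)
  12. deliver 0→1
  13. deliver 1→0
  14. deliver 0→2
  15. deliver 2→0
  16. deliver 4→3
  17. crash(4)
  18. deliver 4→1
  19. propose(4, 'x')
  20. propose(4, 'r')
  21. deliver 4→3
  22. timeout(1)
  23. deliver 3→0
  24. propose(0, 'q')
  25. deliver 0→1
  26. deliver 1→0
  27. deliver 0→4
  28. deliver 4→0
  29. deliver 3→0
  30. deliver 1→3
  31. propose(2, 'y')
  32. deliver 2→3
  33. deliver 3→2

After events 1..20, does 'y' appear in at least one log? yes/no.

e1 timeout(2): 2[cand,b=7,-]
e2 deliver 2→0: 0[foll,b=7,-]
e3 deliver 0→2: ·
e4 deliver 2→4: 4[foll,b=7,-]
e5 deliver 4→2: 2[lead,b=7,-]
e6 deliver 2→3: 3[foll,b=7,-]
e7 deliver 3→2: ·
e8 propose(2,'y'): ·
e9 deliver 2→4: 4[foll,b=7,y]
e10 deliver 4→2: ·
e11 timeout(0): 0[cand,b=10,-]
e12 deliver 0→1: 1[foll,b=10,-]
e13 deliver 1→0: ·
e14 deliver 0→2: 2[foll,b=10,-]
e15 deliver 2→0: ·
e16 deliver 4→3: ·
e17 crash(4): 4[✗foll,b=7,y]
e18 deliver 4→1: ·
e19 propose(4,'x'): ·
e20 propose(4,'r'): ·

yes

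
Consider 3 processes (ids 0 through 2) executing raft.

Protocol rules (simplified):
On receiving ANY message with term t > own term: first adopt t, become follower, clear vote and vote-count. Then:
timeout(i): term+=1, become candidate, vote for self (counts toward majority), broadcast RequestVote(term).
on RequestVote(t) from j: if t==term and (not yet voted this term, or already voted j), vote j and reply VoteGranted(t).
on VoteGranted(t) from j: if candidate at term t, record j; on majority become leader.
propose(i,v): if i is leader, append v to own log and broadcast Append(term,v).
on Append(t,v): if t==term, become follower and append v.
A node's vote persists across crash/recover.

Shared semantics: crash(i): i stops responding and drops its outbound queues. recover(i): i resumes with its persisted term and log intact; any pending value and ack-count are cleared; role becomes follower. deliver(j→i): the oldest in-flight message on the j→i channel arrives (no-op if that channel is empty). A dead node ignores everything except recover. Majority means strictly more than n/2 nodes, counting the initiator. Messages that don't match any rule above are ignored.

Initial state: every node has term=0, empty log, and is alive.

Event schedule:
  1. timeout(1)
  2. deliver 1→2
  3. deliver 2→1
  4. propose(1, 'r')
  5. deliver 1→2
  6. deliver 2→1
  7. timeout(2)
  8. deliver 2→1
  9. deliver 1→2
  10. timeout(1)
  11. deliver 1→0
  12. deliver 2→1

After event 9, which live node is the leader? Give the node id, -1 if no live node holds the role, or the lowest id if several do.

[1] timeout(1) → N1(cand t1 [-])
[2] deliver 1→2 → N2(foll t1 [-])
[3] deliver 2→1 → N1(lead t1 [-])
[4] propose(1,'r') → N1(lead t1 [r])
[5] deliver 1→2 → N2(foll t1 [r])
[6] deliver 2→1 → ∅
[7] timeout(2) → N2(cand t2 [r])
[8] deliver 2→1 → N1(foll t2 [r])
[9] deliver 1→2 → N2(lead t2 [r])

2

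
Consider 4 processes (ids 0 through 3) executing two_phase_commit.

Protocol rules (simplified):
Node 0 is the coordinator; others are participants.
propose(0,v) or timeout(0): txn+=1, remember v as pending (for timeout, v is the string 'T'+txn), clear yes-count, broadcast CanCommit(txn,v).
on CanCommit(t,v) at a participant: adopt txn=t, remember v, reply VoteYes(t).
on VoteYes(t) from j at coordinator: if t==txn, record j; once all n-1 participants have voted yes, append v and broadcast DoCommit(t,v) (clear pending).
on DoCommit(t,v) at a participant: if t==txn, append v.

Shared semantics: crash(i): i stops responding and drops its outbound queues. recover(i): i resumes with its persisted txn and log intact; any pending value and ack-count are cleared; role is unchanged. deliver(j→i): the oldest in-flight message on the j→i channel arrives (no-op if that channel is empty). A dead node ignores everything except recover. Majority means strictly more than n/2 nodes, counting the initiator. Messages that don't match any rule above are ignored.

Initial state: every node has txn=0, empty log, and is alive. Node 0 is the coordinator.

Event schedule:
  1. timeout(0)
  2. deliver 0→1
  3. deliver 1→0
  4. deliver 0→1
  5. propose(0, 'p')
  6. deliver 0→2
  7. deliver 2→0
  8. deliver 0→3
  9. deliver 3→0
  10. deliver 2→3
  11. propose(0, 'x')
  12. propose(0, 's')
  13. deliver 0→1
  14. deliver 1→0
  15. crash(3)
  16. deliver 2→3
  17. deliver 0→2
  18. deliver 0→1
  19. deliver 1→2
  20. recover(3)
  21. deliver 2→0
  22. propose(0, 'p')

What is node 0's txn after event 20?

4

step 1 timeout(0): 0={coor,t=1,log=-}
step 2 deliver 0→1: 1={part,t=1,log=-}
step 3 deliver 1→0: —
step 4 deliver 0→1: —
step 5 propose(0,'p'): 0={coor,t=2,log=-}
step 6 deliver 0→2: 2={part,t=1,log=-}
step 7 deliver 2→0: —
step 8 deliver 0→3: 3={part,t=1,log=-}
step 9 deliver 3→0: —
step 10 deliver 2→3: —
step 11 propose(0,'x'): 0={coor,t=3,log=-}
step 12 propose(0,'s'): 0={coor,t=4,log=-}
step 13 deliver 0→1: 1={part,t=2,log=-}
step 14 deliver 1→0: —
step 15 crash(3): 3={✗part,t=1,log=-}
step 16 deliver 2→3: —
step 17 deliver 0→2: 2={part,t=2,log=-}
step 18 deliver 0→1: 1={part,t=3,log=-}
step 19 deliver 1→2: —
step 20 recover(3): 3={part,t=1,log=-}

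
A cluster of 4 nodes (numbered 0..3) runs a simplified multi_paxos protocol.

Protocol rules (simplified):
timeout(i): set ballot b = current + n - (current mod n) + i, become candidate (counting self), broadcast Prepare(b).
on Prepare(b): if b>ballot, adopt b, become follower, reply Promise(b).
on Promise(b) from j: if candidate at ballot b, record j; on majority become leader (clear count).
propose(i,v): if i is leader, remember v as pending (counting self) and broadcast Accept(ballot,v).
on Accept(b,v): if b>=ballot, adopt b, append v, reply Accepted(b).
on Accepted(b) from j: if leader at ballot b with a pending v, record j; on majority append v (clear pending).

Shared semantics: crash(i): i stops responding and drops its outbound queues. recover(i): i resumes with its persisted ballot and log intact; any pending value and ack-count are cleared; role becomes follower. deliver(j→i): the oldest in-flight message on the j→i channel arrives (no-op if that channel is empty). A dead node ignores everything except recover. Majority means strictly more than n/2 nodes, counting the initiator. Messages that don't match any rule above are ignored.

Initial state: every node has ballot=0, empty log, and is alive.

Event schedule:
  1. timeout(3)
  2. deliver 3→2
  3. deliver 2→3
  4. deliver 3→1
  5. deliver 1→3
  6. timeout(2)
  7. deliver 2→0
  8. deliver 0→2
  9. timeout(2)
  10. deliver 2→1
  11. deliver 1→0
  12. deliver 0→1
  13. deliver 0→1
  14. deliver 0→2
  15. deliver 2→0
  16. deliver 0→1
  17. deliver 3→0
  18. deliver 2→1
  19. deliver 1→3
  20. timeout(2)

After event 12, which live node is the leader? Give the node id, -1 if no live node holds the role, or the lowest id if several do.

3

1. timeout(3):  <3:cand b7 ->
2. deliver 3→2:  <2:foll b7 ->
3. deliver 2→3:  nop
4. deliver 3→1:  <1:foll b7 ->
5. deliver 1→3:  <3:lead b7 ->
6. timeout(2):  <2:cand b10 ->
7. deliver 2→0:  <0:foll b10 ->
8. deliver 0→2:  nop
9. timeout(2):  <2:cand b14 ->
10. deliver 2→1:  <1:foll b10 ->
11. deliver 1→0:  nop
12. deliver 0→1:  nop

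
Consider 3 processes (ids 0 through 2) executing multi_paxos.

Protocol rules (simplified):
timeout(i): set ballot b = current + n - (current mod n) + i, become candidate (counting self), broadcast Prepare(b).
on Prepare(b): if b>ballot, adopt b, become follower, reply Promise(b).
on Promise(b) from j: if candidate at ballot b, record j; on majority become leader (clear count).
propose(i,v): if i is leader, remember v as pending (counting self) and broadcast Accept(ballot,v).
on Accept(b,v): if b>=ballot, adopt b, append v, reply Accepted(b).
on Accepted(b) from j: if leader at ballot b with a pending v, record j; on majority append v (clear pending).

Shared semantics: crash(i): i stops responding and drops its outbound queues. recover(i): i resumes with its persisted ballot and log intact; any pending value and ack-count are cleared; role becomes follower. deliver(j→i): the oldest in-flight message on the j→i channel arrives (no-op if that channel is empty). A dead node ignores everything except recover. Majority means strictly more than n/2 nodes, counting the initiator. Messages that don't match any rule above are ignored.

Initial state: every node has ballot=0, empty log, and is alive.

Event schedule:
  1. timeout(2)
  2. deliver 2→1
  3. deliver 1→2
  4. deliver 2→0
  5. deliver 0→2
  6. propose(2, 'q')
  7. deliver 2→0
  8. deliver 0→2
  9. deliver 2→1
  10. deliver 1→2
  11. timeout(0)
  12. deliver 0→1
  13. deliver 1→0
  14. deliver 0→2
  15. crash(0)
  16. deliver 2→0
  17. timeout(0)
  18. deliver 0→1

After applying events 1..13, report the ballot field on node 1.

6

after 1 — timeout(2): n2:cand/b5/[-]
after 2 — deliver 2→1: n1:foll/b5/[-]
after 3 — deliver 1→2: n2:lead/b5/[-]
after 4 — deliver 2→0: n0:foll/b5/[-]
after 5 — deliver 0→2: ·
after 6 — propose(2,'q'): ·
after 7 — deliver 2→0: n0:foll/b5/[q]
after 8 — deliver 0→2: n2:lead/b5/[q]
after 9 — deliver 2→1: n1:foll/b5/[q]
after 10 — deliver 1→2: ·
after 11 — timeout(0): n0:cand/b6/[q]
after 12 — deliver 0→1: n1:foll/b6/[q]
after 13 — deliver 1→0: n0:lead/b6/[q]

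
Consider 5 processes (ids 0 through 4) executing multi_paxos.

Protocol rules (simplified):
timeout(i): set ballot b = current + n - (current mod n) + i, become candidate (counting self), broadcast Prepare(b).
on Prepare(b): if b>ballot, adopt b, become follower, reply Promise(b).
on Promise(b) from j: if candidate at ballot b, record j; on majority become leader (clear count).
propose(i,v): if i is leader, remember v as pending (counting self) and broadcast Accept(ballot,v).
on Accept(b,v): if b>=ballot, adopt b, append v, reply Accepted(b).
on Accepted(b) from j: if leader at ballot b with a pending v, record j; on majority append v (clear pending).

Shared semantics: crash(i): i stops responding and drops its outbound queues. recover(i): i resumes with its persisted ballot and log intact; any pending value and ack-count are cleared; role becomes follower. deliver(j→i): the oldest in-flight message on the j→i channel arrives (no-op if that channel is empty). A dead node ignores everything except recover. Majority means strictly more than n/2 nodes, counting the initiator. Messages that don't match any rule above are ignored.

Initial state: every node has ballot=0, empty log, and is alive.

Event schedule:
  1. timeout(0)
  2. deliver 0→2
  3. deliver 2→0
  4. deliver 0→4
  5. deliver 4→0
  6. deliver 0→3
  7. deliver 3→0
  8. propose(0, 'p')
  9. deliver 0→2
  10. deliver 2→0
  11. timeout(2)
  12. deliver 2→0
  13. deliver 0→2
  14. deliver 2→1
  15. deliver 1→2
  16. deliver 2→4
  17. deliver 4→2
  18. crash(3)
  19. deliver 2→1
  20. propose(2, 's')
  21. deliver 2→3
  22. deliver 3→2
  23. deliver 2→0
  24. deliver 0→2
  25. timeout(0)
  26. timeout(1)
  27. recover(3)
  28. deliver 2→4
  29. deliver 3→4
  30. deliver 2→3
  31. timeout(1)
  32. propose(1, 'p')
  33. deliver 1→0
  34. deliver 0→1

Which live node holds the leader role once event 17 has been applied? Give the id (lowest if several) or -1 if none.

step 1 timeout(0): 0={cand,b=5,log=-}
step 2 deliver 0→2: 2={foll,b=5,log=-}
step 3 deliver 2→0: —
step 4 deliver 0→4: 4={foll,b=5,log=-}
step 5 deliver 4→0: 0={lead,b=5,log=-}
step 6 deliver 0→3: 3={foll,b=5,log=-}
step 7 deliver 3→0: —
step 8 propose(0,'p'): —
step 9 deliver 0→2: 2={foll,b=5,log=p}
step 10 deliver 2→0: —
step 11 timeout(2): 2={cand,b=12,log=p}
step 12 deliver 2→0: 0={foll,b=12,log=-}
step 13 deliver 0→2: —
step 14 deliver 2→1: 1={foll,b=12,log=-}
step 15 deliver 1→2: 2={lead,b=12,log=p}
step 16 deliver 2→4: 4={foll,b=12,log=-}
step 17 deliver 4→2: —

2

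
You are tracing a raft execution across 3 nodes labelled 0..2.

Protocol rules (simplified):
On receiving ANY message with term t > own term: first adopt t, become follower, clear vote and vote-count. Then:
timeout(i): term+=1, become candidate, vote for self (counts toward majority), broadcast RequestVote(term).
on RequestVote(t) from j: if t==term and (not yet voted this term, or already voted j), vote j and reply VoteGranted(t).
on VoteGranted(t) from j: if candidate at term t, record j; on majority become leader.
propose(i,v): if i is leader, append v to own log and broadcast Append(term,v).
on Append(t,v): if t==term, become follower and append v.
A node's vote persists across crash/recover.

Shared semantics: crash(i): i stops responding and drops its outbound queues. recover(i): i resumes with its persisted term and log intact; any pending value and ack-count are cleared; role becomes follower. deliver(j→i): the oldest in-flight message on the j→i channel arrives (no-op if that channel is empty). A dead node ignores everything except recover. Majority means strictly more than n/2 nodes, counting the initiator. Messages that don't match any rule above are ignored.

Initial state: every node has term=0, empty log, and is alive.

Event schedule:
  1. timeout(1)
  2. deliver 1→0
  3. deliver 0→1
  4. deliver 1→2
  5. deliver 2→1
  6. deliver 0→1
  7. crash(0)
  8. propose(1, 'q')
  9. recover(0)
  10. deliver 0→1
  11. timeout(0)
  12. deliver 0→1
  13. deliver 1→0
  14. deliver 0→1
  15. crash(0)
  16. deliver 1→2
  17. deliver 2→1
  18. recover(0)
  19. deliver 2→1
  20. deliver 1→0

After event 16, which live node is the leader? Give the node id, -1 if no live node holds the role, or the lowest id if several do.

-1

e1 timeout(1): 1[cand,t=1,-]
e2 deliver 1→0: 0[foll,t=1,-]
e3 deliver 0→1: 1[lead,t=1,-]
e4 deliver 1→2: 2[foll,t=1,-]
e5 deliver 2→1: ·
e6 deliver 0→1: ·
e7 crash(0): 0[✗foll,t=1,-]
e8 propose(1,'q'): 1[lead,t=1,q]
e9 recover(0): 0[foll,t=1,-]
e10 deliver 0→1: ·
e11 timeout(0): 0[cand,t=2,-]
e12 deliver 0→1: 1[foll,t=2,q]
e13 deliver 1→0: ·
e14 deliver 0→1: ·
e15 crash(0): 0[✗cand,t=2,-]
e16 deliver 1→2: 2[foll,t=1,q]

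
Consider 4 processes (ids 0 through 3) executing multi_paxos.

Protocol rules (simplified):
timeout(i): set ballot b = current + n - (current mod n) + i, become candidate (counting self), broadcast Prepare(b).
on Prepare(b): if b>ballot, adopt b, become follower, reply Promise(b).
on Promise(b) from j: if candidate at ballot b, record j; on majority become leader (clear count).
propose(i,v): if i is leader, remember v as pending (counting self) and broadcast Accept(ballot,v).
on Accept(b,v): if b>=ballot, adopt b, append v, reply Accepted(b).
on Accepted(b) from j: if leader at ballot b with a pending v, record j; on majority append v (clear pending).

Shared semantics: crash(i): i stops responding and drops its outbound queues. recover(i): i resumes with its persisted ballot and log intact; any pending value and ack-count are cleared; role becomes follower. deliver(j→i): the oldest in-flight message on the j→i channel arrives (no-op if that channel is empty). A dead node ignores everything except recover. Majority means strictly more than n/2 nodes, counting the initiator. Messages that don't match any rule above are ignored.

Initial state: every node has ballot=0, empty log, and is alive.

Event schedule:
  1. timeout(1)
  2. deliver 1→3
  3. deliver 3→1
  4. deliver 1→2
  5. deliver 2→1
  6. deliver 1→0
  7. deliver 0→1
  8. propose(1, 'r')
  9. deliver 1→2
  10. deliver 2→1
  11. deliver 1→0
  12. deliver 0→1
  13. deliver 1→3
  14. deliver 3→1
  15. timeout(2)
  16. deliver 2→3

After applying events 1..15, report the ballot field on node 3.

[1] timeout(1) → N1(cand b5 [-])
[2] deliver 1→3 → N3(foll b5 [-])
[3] deliver 3→1 → ∅
[4] deliver 1→2 → N2(foll b5 [-])
[5] deliver 2→1 → N1(lead b5 [-])
[6] deliver 1→0 → N0(foll b5 [-])
[7] deliver 0→1 → ∅
[8] propose(1,'r') → ∅
[9] deliver 1→2 → N2(foll b5 [r])
[10] deliver 2→1 → ∅
[11] deliver 1→0 → N0(foll b5 [r])
[12] deliver 0→1 → N1(lead b5 [r])
[13] deliver 1→3 → N3(foll b5 [r])
[14] deliver 3→1 → ∅
[15] timeout(2) → N2(cand b10 [r])

5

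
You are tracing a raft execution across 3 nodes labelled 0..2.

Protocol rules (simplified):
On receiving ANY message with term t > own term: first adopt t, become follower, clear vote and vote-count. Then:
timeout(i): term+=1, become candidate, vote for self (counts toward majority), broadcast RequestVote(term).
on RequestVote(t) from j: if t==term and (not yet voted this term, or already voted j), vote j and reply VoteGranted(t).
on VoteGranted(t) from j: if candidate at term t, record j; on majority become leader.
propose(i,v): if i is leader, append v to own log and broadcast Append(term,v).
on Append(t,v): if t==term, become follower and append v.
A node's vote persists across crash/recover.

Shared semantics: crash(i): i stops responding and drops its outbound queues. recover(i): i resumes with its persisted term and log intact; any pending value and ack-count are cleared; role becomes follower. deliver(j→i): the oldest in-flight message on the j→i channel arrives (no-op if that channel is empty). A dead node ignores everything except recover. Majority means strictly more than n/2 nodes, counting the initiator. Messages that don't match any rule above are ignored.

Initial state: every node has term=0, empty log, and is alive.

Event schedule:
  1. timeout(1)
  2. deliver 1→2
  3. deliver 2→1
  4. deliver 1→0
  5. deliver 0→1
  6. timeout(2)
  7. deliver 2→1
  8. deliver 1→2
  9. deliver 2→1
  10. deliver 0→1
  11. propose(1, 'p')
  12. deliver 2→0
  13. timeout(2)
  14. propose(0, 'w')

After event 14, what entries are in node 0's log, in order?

empty

1. timeout(1):  <1:cand t1 ->
2. deliver 1→2:  <2:foll t1 ->
3. deliver 2→1:  <1:lead t1 ->
4. deliver 1→0:  <0:foll t1 ->
5. deliver 0→1:  nop
6. timeout(2):  <2:cand t2 ->
7. deliver 2→1:  <1:foll t2 ->
8. deliver 1→2:  <2:lead t2 ->
9. deliver 2→1:  nop
10. deliver 0→1:  nop
11. propose(1,'p'):  nop
12. deliver 2→0:  <0:foll t2 ->
13. timeout(2):  <2:cand t3 ->
14. propose(0,'w'):  nop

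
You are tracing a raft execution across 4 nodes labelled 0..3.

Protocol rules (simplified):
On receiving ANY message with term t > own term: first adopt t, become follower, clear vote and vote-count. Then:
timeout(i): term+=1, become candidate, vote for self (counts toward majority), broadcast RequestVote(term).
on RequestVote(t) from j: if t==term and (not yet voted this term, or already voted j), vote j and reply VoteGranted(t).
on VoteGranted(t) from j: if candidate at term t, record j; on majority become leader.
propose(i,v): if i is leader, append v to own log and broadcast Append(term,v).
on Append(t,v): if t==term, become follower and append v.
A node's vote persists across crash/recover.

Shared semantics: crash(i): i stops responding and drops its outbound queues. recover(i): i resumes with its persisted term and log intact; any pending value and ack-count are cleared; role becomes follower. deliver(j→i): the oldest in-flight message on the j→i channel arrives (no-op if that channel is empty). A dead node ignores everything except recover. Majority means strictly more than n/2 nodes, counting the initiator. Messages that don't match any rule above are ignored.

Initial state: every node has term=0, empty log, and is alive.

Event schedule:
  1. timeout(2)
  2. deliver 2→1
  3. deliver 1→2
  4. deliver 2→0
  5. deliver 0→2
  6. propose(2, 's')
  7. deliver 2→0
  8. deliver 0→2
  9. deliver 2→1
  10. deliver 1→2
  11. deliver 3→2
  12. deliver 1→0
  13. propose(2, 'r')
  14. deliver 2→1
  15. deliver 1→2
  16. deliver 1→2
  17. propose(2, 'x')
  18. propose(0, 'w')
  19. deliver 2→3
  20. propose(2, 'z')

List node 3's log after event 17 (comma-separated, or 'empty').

empty

step 1 timeout(2): 2={cand,t=1,log=-}
step 2 deliver 2→1: 1={foll,t=1,log=-}
step 3 deliver 1→2: —
step 4 deliver 2→0: 0={foll,t=1,log=-}
step 5 deliver 0→2: 2={lead,t=1,log=-}
step 6 propose(2,'s'): 2={lead,t=1,log=s}
step 7 deliver 2→0: 0={foll,t=1,log=s}
step 8 deliver 0→2: —
step 9 deliver 2→1: 1={foll,t=1,log=s}
step 10 deliver 1→2: —
step 11 deliver 3→2: —
step 12 deliver 1→0: —
step 13 propose(2,'r'): 2={lead,t=1,log=s,r}
step 14 deliver 2→1: 1={foll,t=1,log=s,r}
step 15 deliver 1→2: —
step 16 deliver 1→2: —
step 17 propose(2,'x'): 2={lead,t=1,log=s,r,x}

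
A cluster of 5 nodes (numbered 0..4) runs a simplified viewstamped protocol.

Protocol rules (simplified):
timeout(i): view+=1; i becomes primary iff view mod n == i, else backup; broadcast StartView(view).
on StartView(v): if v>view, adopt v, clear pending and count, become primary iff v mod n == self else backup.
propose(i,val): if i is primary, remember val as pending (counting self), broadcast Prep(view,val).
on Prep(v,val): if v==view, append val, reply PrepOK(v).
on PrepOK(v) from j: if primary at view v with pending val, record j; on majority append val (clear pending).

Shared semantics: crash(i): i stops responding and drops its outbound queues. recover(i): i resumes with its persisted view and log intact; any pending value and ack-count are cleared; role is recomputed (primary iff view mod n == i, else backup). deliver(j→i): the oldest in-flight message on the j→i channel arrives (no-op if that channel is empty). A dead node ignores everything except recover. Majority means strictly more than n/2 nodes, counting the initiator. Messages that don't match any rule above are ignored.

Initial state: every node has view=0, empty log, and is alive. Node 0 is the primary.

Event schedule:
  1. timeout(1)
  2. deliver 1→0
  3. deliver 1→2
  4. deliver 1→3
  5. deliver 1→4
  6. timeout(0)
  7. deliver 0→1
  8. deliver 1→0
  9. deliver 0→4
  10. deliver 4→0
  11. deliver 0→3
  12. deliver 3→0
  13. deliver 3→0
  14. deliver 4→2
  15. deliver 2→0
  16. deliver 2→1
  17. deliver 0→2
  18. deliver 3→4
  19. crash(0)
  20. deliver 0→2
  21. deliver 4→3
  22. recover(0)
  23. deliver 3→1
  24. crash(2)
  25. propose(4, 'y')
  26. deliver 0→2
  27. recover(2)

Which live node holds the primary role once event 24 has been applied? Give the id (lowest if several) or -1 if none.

-1

step 1 timeout(1): 1={prim,v=1,log=-}
step 2 deliver 1→0: 0={back,v=1,log=-}
step 3 deliver 1→2: 2={back,v=1,log=-}
step 4 deliver 1→3: 3={back,v=1,log=-}
step 5 deliver 1→4: 4={back,v=1,log=-}
step 6 timeout(0): 0={back,v=2,log=-}
step 7 deliver 0→1: 1={back,v=2,log=-}
step 8 deliver 1→0: —
step 9 deliver 0→4: 4={back,v=2,log=-}
step 10 deliver 4→0: —
step 11 deliver 0→3: 3={back,v=2,log=-}
step 12 deliver 3→0: —
step 13 deliver 3→0: —
step 14 deliver 4→2: —
step 15 deliver 2→0: —
step 16 deliver 2→1: —
step 17 deliver 0→2: 2={prim,v=2,log=-}
step 18 deliver 3→4: —
step 19 crash(0): 0={✗back,v=2,log=-}
step 20 deliver 0→2: —
step 21 deliver 4→3: —
step 22 recover(0): 0={back,v=2,log=-}
step 23 deliver 3→1: —
step 24 crash(2): 2={✗prim,v=2,log=-}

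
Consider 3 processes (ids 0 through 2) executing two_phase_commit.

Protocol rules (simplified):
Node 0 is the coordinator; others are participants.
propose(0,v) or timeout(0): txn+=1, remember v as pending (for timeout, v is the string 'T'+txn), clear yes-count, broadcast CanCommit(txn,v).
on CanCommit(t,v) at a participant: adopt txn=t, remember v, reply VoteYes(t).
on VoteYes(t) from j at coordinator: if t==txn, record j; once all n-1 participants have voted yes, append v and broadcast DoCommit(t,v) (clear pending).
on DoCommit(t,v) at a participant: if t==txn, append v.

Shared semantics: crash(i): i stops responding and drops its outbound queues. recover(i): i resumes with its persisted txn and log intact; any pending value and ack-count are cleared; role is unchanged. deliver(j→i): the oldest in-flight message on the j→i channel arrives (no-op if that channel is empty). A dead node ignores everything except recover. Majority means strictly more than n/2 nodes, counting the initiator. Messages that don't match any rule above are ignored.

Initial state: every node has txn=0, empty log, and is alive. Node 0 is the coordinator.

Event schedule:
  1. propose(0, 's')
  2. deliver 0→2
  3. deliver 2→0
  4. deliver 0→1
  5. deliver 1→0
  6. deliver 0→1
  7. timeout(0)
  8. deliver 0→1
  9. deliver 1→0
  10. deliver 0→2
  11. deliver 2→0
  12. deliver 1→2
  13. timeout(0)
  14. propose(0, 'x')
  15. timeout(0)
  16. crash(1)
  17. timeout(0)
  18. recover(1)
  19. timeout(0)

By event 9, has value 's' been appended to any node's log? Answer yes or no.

after 1 — propose(0,'s'): n0:coor/t1/[-]
after 2 — deliver 0→2: n2:part/t1/[-]
after 3 — deliver 2→0: ·
after 4 — deliver 0→1: n1:part/t1/[-]
after 5 — deliver 1→0: n0:coor/t1/[s]
after 6 — deliver 0→1: n1:part/t1/[s]
after 7 — timeout(0): n0:coor/t2/[s]
after 8 — deliver 0→1: n1:part/t2/[s]
after 9 — deliver 1→0: ·

yes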